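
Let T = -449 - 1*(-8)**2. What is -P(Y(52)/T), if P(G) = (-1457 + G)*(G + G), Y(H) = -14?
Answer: 20927956/263169 ≈ 79.523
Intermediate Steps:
T = -513 (T = -449 - 1*64 = -449 - 64 = -513)
P(G) = 2*G*(-1457 + G) (P(G) = (-1457 + G)*(2*G) = 2*G*(-1457 + G))
-P(Y(52)/T) = -2*(-14/(-513))*(-1457 - 14/(-513)) = -2*(-14*(-1/513))*(-1457 - 14*(-1/513)) = -2*14*(-1457 + 14/513)/513 = -2*14*(-747427)/(513*513) = -1*(-20927956/263169) = 20927956/263169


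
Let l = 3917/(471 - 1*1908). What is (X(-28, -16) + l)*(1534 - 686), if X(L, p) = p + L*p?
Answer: 523103216/1437 ≈ 3.6402e+5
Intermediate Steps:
l = -3917/1437 (l = 3917/(471 - 1908) = 3917/(-1437) = 3917*(-1/1437) = -3917/1437 ≈ -2.7258)
(X(-28, -16) + l)*(1534 - 686) = (-16*(1 - 28) - 3917/1437)*(1534 - 686) = (-16*(-27) - 3917/1437)*848 = (432 - 3917/1437)*848 = (616867/1437)*848 = 523103216/1437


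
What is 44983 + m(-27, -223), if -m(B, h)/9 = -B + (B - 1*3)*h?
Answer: -15470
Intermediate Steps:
m(B, h) = 9*B - 9*h*(-3 + B) (m(B, h) = -9*(-B + (B - 1*3)*h) = -9*(-B + (B - 3)*h) = -9*(-B + (-3 + B)*h) = -9*(-B + h*(-3 + B)) = 9*B - 9*h*(-3 + B))
44983 + m(-27, -223) = 44983 + (9*(-27) + 27*(-223) - 9*(-27)*(-223)) = 44983 + (-243 - 6021 - 54189) = 44983 - 60453 = -15470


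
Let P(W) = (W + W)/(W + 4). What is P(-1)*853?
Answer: -1706/3 ≈ -568.67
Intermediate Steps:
P(W) = 2*W/(4 + W) (P(W) = (2*W)/(4 + W) = 2*W/(4 + W))
P(-1)*853 = (2*(-1)/(4 - 1))*853 = (2*(-1)/3)*853 = (2*(-1)*(⅓))*853 = -⅔*853 = -1706/3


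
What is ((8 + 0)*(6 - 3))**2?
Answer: 576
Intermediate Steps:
((8 + 0)*(6 - 3))**2 = (8*3)**2 = 24**2 = 576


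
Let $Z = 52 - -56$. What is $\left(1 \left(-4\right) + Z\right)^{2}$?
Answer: $10816$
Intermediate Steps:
$Z = 108$ ($Z = 52 + 56 = 108$)
$\left(1 \left(-4\right) + Z\right)^{2} = \left(1 \left(-4\right) + 108\right)^{2} = \left(-4 + 108\right)^{2} = 104^{2} = 10816$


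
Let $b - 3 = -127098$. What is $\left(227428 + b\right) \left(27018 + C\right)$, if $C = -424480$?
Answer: $-39878554846$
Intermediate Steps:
$b = -127095$ ($b = 3 - 127098 = -127095$)
$\left(227428 + b\right) \left(27018 + C\right) = \left(227428 - 127095\right) \left(27018 - 424480\right) = 100333 \left(-397462\right) = -39878554846$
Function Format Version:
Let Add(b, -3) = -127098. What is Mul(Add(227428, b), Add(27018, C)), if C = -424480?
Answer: -39878554846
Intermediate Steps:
b = -127095 (b = Add(3, -127098) = -127095)
Mul(Add(227428, b), Add(27018, C)) = Mul(Add(227428, -127095), Add(27018, -424480)) = Mul(100333, -397462) = -39878554846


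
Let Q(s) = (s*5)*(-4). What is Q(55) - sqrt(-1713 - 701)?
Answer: -1100 - I*sqrt(2414) ≈ -1100.0 - 49.132*I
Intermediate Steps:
Q(s) = -20*s (Q(s) = (5*s)*(-4) = -20*s)
Q(55) - sqrt(-1713 - 701) = -20*55 - sqrt(-1713 - 701) = -1100 - sqrt(-2414) = -1100 - I*sqrt(2414)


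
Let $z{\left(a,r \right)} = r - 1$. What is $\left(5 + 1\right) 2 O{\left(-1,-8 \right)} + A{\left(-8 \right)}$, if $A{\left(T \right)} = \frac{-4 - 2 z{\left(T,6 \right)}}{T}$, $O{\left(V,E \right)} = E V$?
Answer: $\frac{391}{4} \approx 97.75$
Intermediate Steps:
$z{\left(a,r \right)} = -1 + r$ ($z{\left(a,r \right)} = r - 1 = -1 + r$)
$A{\left(T \right)} = - \frac{14}{T}$ ($A{\left(T \right)} = \frac{-4 - 2 \left(-1 + 6\right)}{T} = \frac{-4 - 10}{T} = - \frac{14}{T}$)
$\left(5 + 1\right) 2 O{\left(-1,-8 \right)} + A{\left(-8 \right)} = \left(5 + 1\right) 2 \left(\left(-8\right) \left(-1\right)\right) - \frac{14}{-8} = 6 \cdot 2 \cdot 8 - - \frac{7}{4} = 12 \cdot 8 + \frac{7}{4} = 96 + \frac{7}{4} = \frac{391}{4}$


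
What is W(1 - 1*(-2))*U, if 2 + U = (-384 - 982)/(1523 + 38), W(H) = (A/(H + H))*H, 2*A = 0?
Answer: 0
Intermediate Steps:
A = 0 (A = (½)*0 = 0)
W(H) = 0 (W(H) = (0/(H + H))*H = (0/(2*H))*H = ((1/(2*H))*0)*H = 0*H = 0)
U = -4488/1561 (U = -2 + (-384 - 982)/(1523 + 38) = -2 - 1366/1561 = -4488/1561 ≈ -2.8751)
W(1 - 1*(-2))*U = 0*(-4488/1561) = 0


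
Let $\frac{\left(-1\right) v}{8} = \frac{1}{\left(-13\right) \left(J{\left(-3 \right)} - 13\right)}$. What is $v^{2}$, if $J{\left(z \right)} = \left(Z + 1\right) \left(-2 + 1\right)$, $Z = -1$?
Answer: $\frac{64}{28561} \approx 0.0022408$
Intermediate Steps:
$J{\left(z \right)} = 0$ ($J{\left(z \right)} = \left(-1 + 1\right) \left(-2 + 1\right) = 0 \left(-1\right) = 0$)
$v = - \frac{8}{169}$ ($v = - \frac{8}{\left(-13\right) \left(0 - 13\right)} = - \frac{8}{\left(-13\right) \left(-13\right)} = - \frac{8}{169} \approx -0.047337$)
$v^{2} = \left(- \frac{8}{169}\right)^{2} = \frac{64}{28561}$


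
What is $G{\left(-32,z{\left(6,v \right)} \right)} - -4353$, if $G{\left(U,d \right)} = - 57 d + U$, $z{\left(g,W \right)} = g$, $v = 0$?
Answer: $3979$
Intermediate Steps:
$G{\left(U,d \right)} = U - 57 d$
$G{\left(-32,z{\left(6,v \right)} \right)} - -4353 = \left(-32 - 342\right) - -4353 = \left(-32 - 342\right) + 4353 = -374 + 4353 = 3979$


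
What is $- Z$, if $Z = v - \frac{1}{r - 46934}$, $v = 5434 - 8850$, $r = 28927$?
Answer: $\frac{61511911}{18007} \approx 3416.0$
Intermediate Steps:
$v = -3416$ ($v = 5434 - 8850 = -3416$)
$Z = - \frac{61511911}{18007}$ ($Z = -3416 - \frac{1}{28927 - 46934} = -3416 - \frac{1}{-18007} = -3416 - - \frac{1}{18007} = -3416 + \frac{1}{18007} = - \frac{61511911}{18007} \approx -3416.0$)
$- Z = \left(-1\right) \left(- \frac{61511911}{18007}\right) = \frac{61511911}{18007}$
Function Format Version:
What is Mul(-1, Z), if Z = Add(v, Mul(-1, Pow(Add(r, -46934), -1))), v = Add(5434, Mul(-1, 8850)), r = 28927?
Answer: Rational(61511911, 18007) ≈ 3416.0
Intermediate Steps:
v = -3416 (v = Add(5434, -8850) = -3416)
Z = Rational(-61511911, 18007) (Z = Add(-3416, Mul(-1, Pow(Add(28927, -46934), -1))) = Add(-3416, Mul(-1, Pow(-18007, -1))) = Add(-3416, Mul(-1, Rational(-1, 18007))) = Add(-3416, Rational(1, 18007)) = Rational(-61511911, 18007) ≈ -3416.0)
Mul(-1, Z) = Mul(-1, Rational(-61511911, 18007)) = Rational(61511911, 18007)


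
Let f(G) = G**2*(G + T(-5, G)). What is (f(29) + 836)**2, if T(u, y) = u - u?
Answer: 636300625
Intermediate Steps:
T(u, y) = 0
f(G) = G**3 (f(G) = G**2*(G + 0) = G**2*G = G**3)
(f(29) + 836)**2 = (29**3 + 836)**2 = (24389 + 836)**2 = 25225**2 = 636300625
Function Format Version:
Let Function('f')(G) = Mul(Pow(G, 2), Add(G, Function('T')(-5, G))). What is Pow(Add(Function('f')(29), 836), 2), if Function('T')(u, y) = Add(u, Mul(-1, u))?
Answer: 636300625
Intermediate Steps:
Function('T')(u, y) = 0
Function('f')(G) = Pow(G, 3) (Function('f')(G) = Mul(Pow(G, 2), Add(G, 0)) = Mul(Pow(G, 2), G) = Pow(G, 3))
Pow(Add(Function('f')(29), 836), 2) = Pow(Add(Pow(29, 3), 836), 2) = Pow(Add(24389, 836), 2) = Pow(25225, 2) = 636300625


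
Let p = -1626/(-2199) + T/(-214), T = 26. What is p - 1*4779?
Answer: -374773284/78431 ≈ -4778.4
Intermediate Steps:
p = 48465/78431 (p = -1626/(-2199) + 26/(-214) = -1626*(-1/2199) + 26*(-1/214) = 542/733 - 13/107 = 48465/78431 ≈ 0.61793)
p - 1*4779 = 48465/78431 - 1*4779 = 48465/78431 - 4779 = -374773284/78431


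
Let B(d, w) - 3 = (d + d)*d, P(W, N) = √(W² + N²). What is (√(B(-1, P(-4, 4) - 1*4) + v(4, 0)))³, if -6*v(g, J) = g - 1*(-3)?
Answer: 23*√138/36 ≈ 7.5052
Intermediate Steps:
v(g, J) = -½ - g/6 (v(g, J) = -(g - 1*(-3))/6 = -(g + 3)/6 = -(3 + g)/6 = -½ - g/6)
P(W, N) = √(N² + W²)
B(d, w) = 3 + 2*d² (B(d, w) = 3 + (d + d)*d = 3 + (2*d)*d = 3 + 2*d²)
(√(B(-1, P(-4, 4) - 1*4) + v(4, 0)))³ = (√((3 + 2*(-1)²) + (-½ - ⅙*4)))³ = (√((3 + 2*1) + (-½ - ⅔)))³ = (√((3 + 2) - 7/6))³ = (√(5 - 7/6))³ = (√(23/6))³ = (√138/6)³ = 23*√138/36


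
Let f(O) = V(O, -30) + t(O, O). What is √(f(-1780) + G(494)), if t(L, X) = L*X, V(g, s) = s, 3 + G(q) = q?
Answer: √3168861 ≈ 1780.1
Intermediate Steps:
G(q) = -3 + q
f(O) = -30 + O² (f(O) = -30 + O*O = -30 + O²)
√(f(-1780) + G(494)) = √((-30 + (-1780)²) + (-3 + 494)) = √((-30 + 3168400) + 491) = √(3168370 + 491) = √3168861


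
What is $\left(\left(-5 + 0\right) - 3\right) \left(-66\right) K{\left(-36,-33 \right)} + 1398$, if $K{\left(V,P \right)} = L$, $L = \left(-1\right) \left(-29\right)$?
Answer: $16710$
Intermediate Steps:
$L = 29$
$K{\left(V,P \right)} = 29$
$\left(\left(-5 + 0\right) - 3\right) \left(-66\right) K{\left(-36,-33 \right)} + 1398 = \left(\left(-5 + 0\right) - 3\right) \left(-66\right) 29 + 1398 = \left(-5 - 3\right) \left(-66\right) 29 + 1398 = \left(-8\right) \left(-66\right) 29 + 1398 = 528 \cdot 29 + 1398 = 15312 + 1398 = 16710$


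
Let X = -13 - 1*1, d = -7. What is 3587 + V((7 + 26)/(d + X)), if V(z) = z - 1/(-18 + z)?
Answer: 3438475/959 ≈ 3585.5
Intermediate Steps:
X = -14 (X = -13 - 1 = -14)
3587 + V((7 + 26)/(d + X)) = 3587 + (-1 + ((7 + 26)/(-7 - 14))² - 18*(7 + 26)/(-7 - 14))/(-18 + (7 + 26)/(-7 - 14)) = 3587 + (-1 + (33/(-21))² - 594/(-21))/(-18 + 33/(-21)) = 3587 + (-1 + (33*(-1/21))² - 594*(-1)/21)/(-18 + 33*(-1/21)) = 3587 + (-1 + (-11/7)² - 18*(-11/7))/(-18 - 11/7) = 3587 + (-1 + 121/49 + 198/7)/(-137/7) = 3587 - 7/137*1458/49 = 3587 - 1458/959 = 3438475/959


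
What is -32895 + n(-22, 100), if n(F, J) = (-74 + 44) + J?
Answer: -32825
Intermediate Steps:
n(F, J) = -30 + J
-32895 + n(-22, 100) = -32895 + (-30 + 100) = -32895 + 70 = -32825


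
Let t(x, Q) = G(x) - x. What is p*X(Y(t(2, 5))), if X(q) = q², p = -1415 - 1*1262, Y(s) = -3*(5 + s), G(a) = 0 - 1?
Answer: -96372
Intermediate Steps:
G(a) = -1
t(x, Q) = -1 - x
Y(s) = -15 - 3*s
p = -2677 (p = -1415 - 1262 = -2677)
p*X(Y(t(2, 5))) = -2677*(-15 - 3*(-1 - 1*2))² = -2677*(-15 - 3*(-1 - 2))² = -2677*(-15 - 3*(-3))² = -2677*(-15 + 9)² = -2677*(-6)² = -2677*36 = -96372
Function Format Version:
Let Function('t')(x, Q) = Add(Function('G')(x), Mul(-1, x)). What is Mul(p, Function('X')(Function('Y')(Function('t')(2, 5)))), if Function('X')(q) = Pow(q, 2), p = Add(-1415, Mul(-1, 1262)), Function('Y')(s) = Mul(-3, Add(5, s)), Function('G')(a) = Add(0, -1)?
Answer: -96372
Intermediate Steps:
Function('G')(a) = -1
Function('t')(x, Q) = Add(-1, Mul(-1, x))
Function('Y')(s) = Add(-15, Mul(-3, s))
p = -2677 (p = Add(-1415, -1262) = -2677)
Mul(p, Function('X')(Function('Y')(Function('t')(2, 5)))) = Mul(-2677, Pow(Add(-15, Mul(-3, Add(-1, Mul(-1, 2)))), 2)) = Mul(-2677, Pow(Add(-15, Mul(-3, Add(-1, -2))), 2)) = Mul(-2677, Pow(Add(-15, Mul(-3, -3)), 2)) = Mul(-2677, Pow(Add(-15, 9), 2)) = Mul(-2677, Pow(-6, 2)) = Mul(-2677, 36) = -96372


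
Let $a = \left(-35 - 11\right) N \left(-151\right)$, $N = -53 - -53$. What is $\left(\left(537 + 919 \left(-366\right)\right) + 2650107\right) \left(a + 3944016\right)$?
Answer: $9127596788640$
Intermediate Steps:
$N = 0$ ($N = -53 + 53 = 0$)
$a = 0$ ($a = \left(-35 - 11\right) 0 \left(-151\right) = \left(-46\right) 0 \left(-151\right) = 0 \left(-151\right) = 0$)
$\left(\left(537 + 919 \left(-366\right)\right) + 2650107\right) \left(a + 3944016\right) = \left(\left(537 + 919 \left(-366\right)\right) + 2650107\right) \left(0 + 3944016\right) = \left(\left(537 - 336354\right) + 2650107\right) 3944016 = \left(-335817 + 2650107\right) 3944016 = 2314290 \cdot 3944016 = 9127596788640$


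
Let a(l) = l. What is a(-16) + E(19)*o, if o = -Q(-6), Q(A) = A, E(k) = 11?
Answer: 50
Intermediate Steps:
o = 6 (o = -1*(-6) = 6)
a(-16) + E(19)*o = -16 + 11*6 = -16 + 66 = 50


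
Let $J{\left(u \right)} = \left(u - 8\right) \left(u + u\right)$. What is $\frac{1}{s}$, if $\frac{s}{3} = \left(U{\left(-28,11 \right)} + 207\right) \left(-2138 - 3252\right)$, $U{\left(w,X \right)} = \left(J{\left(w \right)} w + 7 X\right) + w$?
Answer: $\frac{1}{908624640} \approx 1.1006 \cdot 10^{-9}$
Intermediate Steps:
$J{\left(u \right)} = 2 u \left(-8 + u\right)$ ($J{\left(u \right)} = \left(-8 + u\right) 2 u = 2 u \left(-8 + u\right)$)
$U{\left(w,X \right)} = w + 7 X + 2 w^{2} \left(-8 + w\right)$ ($U{\left(w,X \right)} = \left(2 w \left(-8 + w\right) w + 7 X\right) + w = \left(2 w^{2} \left(-8 + w\right) + 7 X\right) + w = \left(7 X + 2 w^{2} \left(-8 + w\right)\right) + w = w + 7 X + 2 w^{2} \left(-8 + w\right)$)
$s = 908624640$ ($s = 3 \left(\left(-28 + 7 \cdot 11 + 2 \left(-28\right)^{2} \left(-8 - 28\right)\right) + 207\right) \left(-2138 - 3252\right) = 3 \left(\left(-28 + 77 + 2 \cdot 784 \left(-36\right)\right) + 207\right) \left(-5390\right) = 3 \left(\left(-28 + 77 - 56448\right) + 207\right) \left(-5390\right) = 3 \left(-56399 + 207\right) \left(-5390\right) = 3 \left(\left(-56192\right) \left(-5390\right)\right) = 3 \cdot 302874880 = 908624640$)
$\frac{1}{s} = \frac{1}{908624640}$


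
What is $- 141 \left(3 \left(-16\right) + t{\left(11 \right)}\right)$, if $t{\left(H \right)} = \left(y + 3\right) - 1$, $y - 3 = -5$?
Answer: $6768$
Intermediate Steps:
$y = -2$ ($y = 3 - 5 = -2$)
$t{\left(H \right)} = 0$ ($t{\left(H \right)} = \left(-2 + 3\right) - 1 = 1 - 1 = 0$)
$- 141 \left(3 \left(-16\right) + t{\left(11 \right)}\right) = - 141 \left(3 \left(-16\right) + 0\right) = - 141 \left(-48 + 0\right) = \left(-141\right) \left(-48\right) = 6768$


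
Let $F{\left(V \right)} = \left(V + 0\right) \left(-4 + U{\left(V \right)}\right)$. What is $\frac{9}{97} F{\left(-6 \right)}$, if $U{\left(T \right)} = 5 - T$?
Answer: $- \frac{378}{97} \approx -3.8969$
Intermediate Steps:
$F{\left(V \right)} = V \left(1 - V\right)$ ($F{\left(V \right)} = \left(V + 0\right) \left(-4 - \left(-5 + V\right)\right) = V \left(1 - V\right)$)
$\frac{9}{97} F{\left(-6 \right)} = \frac{9}{97} \left(- 6 \left(1 - -6\right)\right) = 9 \cdot \frac{1}{97} \left(- 6 \left(1 + 6\right)\right) = \frac{9 \left(\left(-6\right) 7\right)}{97} = \frac{9}{97} \left(-42\right) = - \frac{378}{97}$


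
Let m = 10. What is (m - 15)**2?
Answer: 25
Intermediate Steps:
(m - 15)**2 = (10 - 15)**2 = (-5)**2 = 25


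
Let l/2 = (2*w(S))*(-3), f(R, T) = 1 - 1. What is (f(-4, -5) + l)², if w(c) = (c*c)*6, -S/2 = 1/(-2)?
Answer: 5184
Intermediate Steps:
S = 1 (S = -2/(-2) = -2*(-½) = 1)
f(R, T) = 0
w(c) = 6*c² (w(c) = c²*6 = 6*c²)
l = -72 (l = 2*((2*(6*1²))*(-3)) = 2*((2*(6*1))*(-3)) = 2*((2*6)*(-3)) = 2*(12*(-3)) = 2*(-36) = -72)
(f(-4, -5) + l)² = (0 - 72)² = (-72)² = 5184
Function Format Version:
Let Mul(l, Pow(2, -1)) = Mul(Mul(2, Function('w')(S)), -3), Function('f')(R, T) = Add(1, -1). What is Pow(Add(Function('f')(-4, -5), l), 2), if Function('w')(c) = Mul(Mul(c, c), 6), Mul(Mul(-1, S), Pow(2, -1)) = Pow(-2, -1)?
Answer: 5184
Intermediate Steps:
S = 1 (S = Mul(-2, Pow(-2, -1)) = Mul(-2, Rational(-1, 2)) = 1)
Function('f')(R, T) = 0
Function('w')(c) = Mul(6, Pow(c, 2)) (Function('w')(c) = Mul(Pow(c, 2), 6) = Mul(6, Pow(c, 2)))
l = -72 (l = Mul(2, Mul(Mul(2, Mul(6, Pow(1, 2))), -3)) = Mul(2, Mul(Mul(2, Mul(6, 1)), -3)) = Mul(2, Mul(Mul(2, 6), -3)) = Mul(2, Mul(12, -3)) = Mul(2, -36) = -72)
Pow(Add(Function('f')(-4, -5), l), 2) = Pow(Add(0, -72), 2) = Pow(-72, 2) = 5184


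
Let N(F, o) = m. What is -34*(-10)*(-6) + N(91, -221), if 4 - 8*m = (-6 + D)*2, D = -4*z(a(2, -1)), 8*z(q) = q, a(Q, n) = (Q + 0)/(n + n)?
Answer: -16305/8 ≈ -2038.1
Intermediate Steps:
a(Q, n) = Q/(2*n) (a(Q, n) = Q/((2*n)) = Q*(1/(2*n)) = Q/(2*n))
z(q) = q/8
D = ½ (D = -(½)*2/(-1)/2 = -(½)*2*(-1)/2 = -(-1)/2 = -4*(-⅛) = ½ ≈ 0.50000)
m = 15/8 (m = ½ - (-6 + ½)*2/8 = ½ - (-11)*2/16 = ½ - ⅛*(-11) = ½ + 11/8 = 15/8 ≈ 1.8750)
N(F, o) = 15/8
-34*(-10)*(-6) + N(91, -221) = -34*(-10)*(-6) + 15/8 = 340*(-6) + 15/8 = -2040 + 15/8 = -16305/8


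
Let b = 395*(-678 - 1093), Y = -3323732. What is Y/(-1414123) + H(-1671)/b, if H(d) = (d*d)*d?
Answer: 6600389279125393/989242674035 ≈ 6672.2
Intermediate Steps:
H(d) = d³ (H(d) = d²*d = d³)
b = -699545 (b = 395*(-1771) = -699545)
Y/(-1414123) + H(-1671)/b = -3323732/(-1414123) + (-1671)³/(-699545) = -3323732*(-1/1414123) - 4665834711*(-1/699545) = 3323732/1414123 + 4665834711/699545 = 6600389279125393/989242674035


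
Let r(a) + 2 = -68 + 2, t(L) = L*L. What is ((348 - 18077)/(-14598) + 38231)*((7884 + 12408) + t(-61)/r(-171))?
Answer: 768040026364045/992664 ≈ 7.7372e+8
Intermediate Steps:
t(L) = L²
r(a) = -68 (r(a) = -2 + (-68 + 2) = -2 - 66 = -68)
((348 - 18077)/(-14598) + 38231)*((7884 + 12408) + t(-61)/r(-171)) = ((348 - 18077)/(-14598) + 38231)*((7884 + 12408) + (-61)²/(-68)) = (-17729*(-1/14598) + 38231)*(20292 + 3721*(-1/68)) = (17729/14598 + 38231)*(20292 - 3721/68) = (558113867/14598)*(1376135/68) = 768040026364045/992664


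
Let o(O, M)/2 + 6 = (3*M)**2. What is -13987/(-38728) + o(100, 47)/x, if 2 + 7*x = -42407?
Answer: -10182891317/1642415752 ≈ -6.2000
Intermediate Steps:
x = -42409/7 (x = -2/7 + (1/7)*(-42407) = -2/7 - 42407/7 = -42409/7 ≈ -6058.4)
o(O, M) = -12 + 18*M**2 (o(O, M) = -12 + 2*(3*M)**2 = -12 + 2*(9*M**2) = -12 + 18*M**2)
-13987/(-38728) + o(100, 47)/x = -13987/(-38728) + (-12 + 18*47**2)/(-42409/7) = -13987*(-1/38728) + (-12 + 18*2209)*(-7/42409) = 13987/38728 + (-12 + 39762)*(-7/42409) = 13987/38728 + 39750*(-7/42409) = 13987/38728 - 278250/42409 = -10182891317/1642415752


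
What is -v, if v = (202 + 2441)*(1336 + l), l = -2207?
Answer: 2302053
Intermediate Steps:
v = -2302053 (v = (202 + 2441)*(1336 - 2207) = 2643*(-871) = -2302053)
-v = -1*(-2302053) = 2302053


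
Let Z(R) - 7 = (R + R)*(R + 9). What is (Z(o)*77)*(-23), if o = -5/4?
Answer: 175329/8 ≈ 21916.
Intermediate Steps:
o = -5/4 (o = -5*¼ = -5/4 ≈ -1.2500)
Z(R) = 7 + 2*R*(9 + R) (Z(R) = 7 + (R + R)*(R + 9) = 7 + (2*R)*(9 + R) = 7 + 2*R*(9 + R))
(Z(o)*77)*(-23) = ((7 + 2*(-5/4)² + 18*(-5/4))*77)*(-23) = ((7 + 2*(25/16) - 45/2)*77)*(-23) = ((7 + 25/8 - 45/2)*77)*(-23) = -99/8*77*(-23) = -7623/8*(-23) = 175329/8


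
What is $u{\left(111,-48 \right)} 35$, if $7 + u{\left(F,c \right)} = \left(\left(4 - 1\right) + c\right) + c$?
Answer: $-3500$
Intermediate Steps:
$u{\left(F,c \right)} = -4 + 2 c$ ($u{\left(F,c \right)} = -7 + \left(\left(\left(4 - 1\right) + c\right) + c\right) = -7 + \left(\left(3 + c\right) + c\right) = -7 + \left(3 + 2 c\right) = -4 + 2 c$)
$u{\left(111,-48 \right)} 35 = \left(-4 + 2 \left(-48\right)\right) 35 = \left(-4 - 96\right) 35 = \left(-100\right) 35 = -3500$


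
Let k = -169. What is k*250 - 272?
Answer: -42522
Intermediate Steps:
k*250 - 272 = -169*250 - 272 = -42250 - 272 = -42522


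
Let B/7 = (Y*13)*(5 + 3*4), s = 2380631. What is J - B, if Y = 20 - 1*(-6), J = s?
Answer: 2340409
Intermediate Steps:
J = 2380631
Y = 26 (Y = 20 + 6 = 26)
B = 40222 (B = 7*((26*13)*(5 + 3*4)) = 7*(338*(5 + 12)) = 7*(338*17) = 7*5746 = 40222)
J - B = 2380631 - 1*40222 = 2380631 - 40222 = 2340409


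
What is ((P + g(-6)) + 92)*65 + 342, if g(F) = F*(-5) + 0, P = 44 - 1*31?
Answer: 9117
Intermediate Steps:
P = 13 (P = 44 - 31 = 13)
g(F) = -5*F (g(F) = -5*F + 0 = -5*F)
((P + g(-6)) + 92)*65 + 342 = ((13 - 5*(-6)) + 92)*65 + 342 = ((13 + 30) + 92)*65 + 342 = (43 + 92)*65 + 342 = 135*65 + 342 = 8775 + 342 = 9117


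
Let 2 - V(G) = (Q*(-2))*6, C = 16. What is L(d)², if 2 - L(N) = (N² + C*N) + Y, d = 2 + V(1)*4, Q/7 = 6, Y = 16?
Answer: 17115646055236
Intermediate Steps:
Q = 42 (Q = 7*6 = 42)
V(G) = 506 (V(G) = 2 - 42*(-2)*6 = 2 - (-84)*6 = 2 - 1*(-504) = 2 + 504 = 506)
d = 2026 (d = 2 + 506*4 = 2 + 2024 = 2026)
L(N) = -14 - N² - 16*N (L(N) = 2 - ((N² + 16*N) + 16) = 2 - (16 + N² + 16*N) = 2 + (-16 - N² - 16*N) = -14 - N² - 16*N)
L(d)² = (-14 - 1*2026² - 16*2026)² = (-14 - 1*4104676 - 32416)² = (-14 - 4104676 - 32416)² = (-4137106)² = 17115646055236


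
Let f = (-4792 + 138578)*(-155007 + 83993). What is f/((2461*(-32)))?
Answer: 2375169751/19688 ≈ 1.2064e+5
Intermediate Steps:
f = -9500679004 (f = 133786*(-71014) = -9500679004)
f/((2461*(-32))) = -9500679004/(2461*(-32)) = -9500679004/(-78752) = -9500679004*(-1/78752) = 2375169751/19688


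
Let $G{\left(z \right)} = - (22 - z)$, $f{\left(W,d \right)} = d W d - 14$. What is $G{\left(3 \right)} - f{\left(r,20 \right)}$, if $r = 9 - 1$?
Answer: $-3205$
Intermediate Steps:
$r = 8$ ($r = 9 - 1 = 8$)
$f{\left(W,d \right)} = -14 + W d^{2}$ ($f{\left(W,d \right)} = W d d - 14 = W d^{2} - 14 = -14 + W d^{2}$)
$G{\left(z \right)} = -22 + z$
$G{\left(3 \right)} - f{\left(r,20 \right)} = \left(-22 + 3\right) - \left(-14 + 8 \cdot 20^{2}\right) = -19 - \left(-14 + 8 \cdot 400\right) = -19 - \left(-14 + 3200\right) = -19 - 3186 = -3205$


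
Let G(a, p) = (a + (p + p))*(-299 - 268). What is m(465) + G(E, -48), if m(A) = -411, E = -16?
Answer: 63093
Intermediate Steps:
G(a, p) = -1134*p - 567*a (G(a, p) = (a + 2*p)*(-567) = -1134*p - 567*a)
m(465) + G(E, -48) = -411 + (-1134*(-48) - 567*(-16)) = -411 + (54432 + 9072) = -411 + 63504 = 63093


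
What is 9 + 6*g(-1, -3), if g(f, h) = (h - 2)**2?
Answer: 159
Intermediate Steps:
g(f, h) = (-2 + h)**2
9 + 6*g(-1, -3) = 9 + 6*(-2 - 3)**2 = 9 + 6*(-5)**2 = 9 + 6*25 = 9 + 150 = 159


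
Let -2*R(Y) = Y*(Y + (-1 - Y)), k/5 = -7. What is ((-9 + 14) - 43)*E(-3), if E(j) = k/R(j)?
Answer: -2660/3 ≈ -886.67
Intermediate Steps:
k = -35 (k = 5*(-7) = -35)
R(Y) = Y/2 (R(Y) = -Y*(Y + (-1 - Y))/2 = -Y*(-1)/2 = -(-1)*Y/2 = Y/2)
E(j) = -70/j (E(j) = -35*2/j = -70/j)
((-9 + 14) - 43)*E(-3) = ((-9 + 14) - 43)*(-70/(-3)) = (5 - 43)*(-70*(-1/3)) = -38*70/3 = -2660/3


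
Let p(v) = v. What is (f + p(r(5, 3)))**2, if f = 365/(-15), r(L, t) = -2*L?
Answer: 10609/9 ≈ 1178.8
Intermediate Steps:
f = -73/3 (f = 365*(-1/15) = -73/3 ≈ -24.333)
(f + p(r(5, 3)))**2 = (-73/3 - 2*5)**2 = (-73/3 - 10)**2 = (-103/3)**2 = 10609/9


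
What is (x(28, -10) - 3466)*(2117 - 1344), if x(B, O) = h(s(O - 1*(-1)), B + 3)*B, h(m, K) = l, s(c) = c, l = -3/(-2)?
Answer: -2646752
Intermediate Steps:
l = 3/2 (l = -3*(-½) = 3/2 ≈ 1.5000)
h(m, K) = 3/2
x(B, O) = 3*B/2
(x(28, -10) - 3466)*(2117 - 1344) = ((3/2)*28 - 3466)*(2117 - 1344) = (42 - 3466)*773 = -3424*773 = -2646752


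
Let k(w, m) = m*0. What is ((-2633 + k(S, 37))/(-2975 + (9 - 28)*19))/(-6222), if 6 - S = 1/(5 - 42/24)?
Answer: -2633/20756592 ≈ -0.00012685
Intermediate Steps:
S = 74/13 (S = 6 - 1/(5 - 42/24) = 6 - 1/(5 - 42*1/24) = 6 - 1/(5 - 7/4) = 6 - 1/13/4 = 6 - 1*4/13 = 6 - 4/13 = 74/13 ≈ 5.6923)
k(w, m) = 0
((-2633 + k(S, 37))/(-2975 + (9 - 28)*19))/(-6222) = ((-2633 + 0)/(-2975 + (9 - 28)*19))/(-6222) = -2633/(-2975 - 19*19)*(-1/6222) = -2633/(-2975 - 361)*(-1/6222) = -2633/(-3336)*(-1/6222) = -2633*(-1/3336)*(-1/6222) = (2633/3336)*(-1/6222) = -2633/20756592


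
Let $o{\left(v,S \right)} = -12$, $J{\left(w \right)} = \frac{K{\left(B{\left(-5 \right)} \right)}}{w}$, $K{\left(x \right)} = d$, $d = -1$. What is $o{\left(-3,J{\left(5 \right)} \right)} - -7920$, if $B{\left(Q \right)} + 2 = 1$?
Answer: $7908$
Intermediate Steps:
$B{\left(Q \right)} = -1$ ($B{\left(Q \right)} = -2 + 1 = -1$)
$K{\left(x \right)} = -1$
$J{\left(w \right)} = - \frac{1}{w}$
$o{\left(-3,J{\left(5 \right)} \right)} - -7920 = -12 - -7920 = -12 + 7920 = 7908$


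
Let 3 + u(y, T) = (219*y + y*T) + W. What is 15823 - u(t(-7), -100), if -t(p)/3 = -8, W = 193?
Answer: 12777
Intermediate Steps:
t(p) = 24 (t(p) = -3*(-8) = 24)
u(y, T) = 190 + 219*y + T*y (u(y, T) = -3 + ((219*y + y*T) + 193) = -3 + ((219*y + T*y) + 193) = -3 + (193 + 219*y + T*y) = 190 + 219*y + T*y)
15823 - u(t(-7), -100) = 15823 - (190 + 219*24 - 100*24) = 15823 - (190 + 5256 - 2400) = 15823 - 1*3046 = 15823 - 3046 = 12777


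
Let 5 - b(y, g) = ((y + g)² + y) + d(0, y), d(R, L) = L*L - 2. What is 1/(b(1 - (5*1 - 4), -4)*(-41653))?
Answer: 1/374877 ≈ 2.6675e-6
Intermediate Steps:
d(R, L) = -2 + L² (d(R, L) = L² - 2 = -2 + L²)
b(y, g) = 7 - y - y² - (g + y)² (b(y, g) = 5 - (((y + g)² + y) + (-2 + y²)) = 5 - (((g + y)² + y) + (-2 + y²)) = 5 - ((y + (g + y)²) + (-2 + y²)) = 5 - (-2 + y + y² + (g + y)²) = 5 + (2 - y - y² - (g + y)²) = 7 - y - y² - (g + y)²)
1/(b(1 - (5*1 - 4), -4)*(-41653)) = 1/((7 - (1 - (5*1 - 4)) - (1 - (5*1 - 4))² - (-4 + (1 - (5*1 - 4)))²)*(-41653)) = 1/((7 - (1 - (5 - 4)) - (1 - (5 - 4))² - (-4 + (1 - (5 - 4)))²)*(-41653)) = 1/((7 - (1 - 1*1) - (1 - 1*1)² - (-4 + (1 - 1*1))²)*(-41653)) = 1/((7 - (1 - 1) - (1 - 1)² - (-4 + (1 - 1))²)*(-41653)) = 1/((7 - 1*0 - 1*0² - (-4 + 0)²)*(-41653)) = 1/((7 + 0 - 1*0 - 1*(-4)²)*(-41653)) = 1/((7 + 0 + 0 - 1*16)*(-41653)) = 1/((7 + 0 + 0 - 16)*(-41653)) = 1/(-9*(-41653)) = 1/374877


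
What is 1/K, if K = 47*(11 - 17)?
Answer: -1/282 ≈ -0.0035461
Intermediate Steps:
K = -282 (K = 47*(-6) = -282)
1/K = 1/(-282) = -1/282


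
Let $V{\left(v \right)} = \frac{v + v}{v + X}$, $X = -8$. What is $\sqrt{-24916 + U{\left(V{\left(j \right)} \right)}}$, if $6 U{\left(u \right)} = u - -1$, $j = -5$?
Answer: $\frac{5 i \sqrt{6063486}}{78} \approx 157.85 i$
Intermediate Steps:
$V{\left(v \right)} = \frac{2 v}{-8 + v}$ ($V{\left(v \right)} = \frac{v + v}{v - 8} = \frac{2 v}{-8 + v}$)
$U{\left(u \right)} = \frac{1}{6} + \frac{u}{6}$ ($U{\left(u \right)} = \frac{u - -1}{6} = \frac{u + 1}{6} = \frac{1 + u}{6} = \frac{1}{6} + \frac{u}{6}$)
$\sqrt{-24916 + U{\left(V{\left(j \right)} \right)}} = \sqrt{-24916 + \left(\frac{1}{6} + \frac{2 \left(-5\right) \frac{1}{-8 - 5}}{6}\right)} = \sqrt{-24916 + \left(\frac{1}{6} + \frac{2 \left(-5\right) \frac{1}{-13}}{6}\right)} = \sqrt{-24916 + \left(\frac{1}{6} + \frac{2 \left(-5\right) \left(- \frac{1}{13}\right)}{6}\right)} = \sqrt{-24916 + \left(\frac{1}{6} + \frac{1}{6} \cdot \frac{10}{13}\right)} = \sqrt{-24916 + \left(\frac{1}{6} + \frac{5}{39}\right)} = \sqrt{-24916 + \frac{23}{78}} = \sqrt{- \frac{1943425}{78}} = \frac{5 i \sqrt{6063486}}{78}$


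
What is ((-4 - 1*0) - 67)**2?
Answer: 5041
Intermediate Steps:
((-4 - 1*0) - 67)**2 = ((-4 + 0) - 67)**2 = (-4 - 67)**2 = (-71)**2 = 5041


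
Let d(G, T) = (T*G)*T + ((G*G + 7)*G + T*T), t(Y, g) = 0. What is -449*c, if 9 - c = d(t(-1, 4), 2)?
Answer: -2245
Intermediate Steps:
d(G, T) = T² + G*T² + G*(7 + G²) (d(G, T) = (G*T)*T + ((G² + 7)*G + T²) = G*T² + ((7 + G²)*G + T²) = G*T² + (G*(7 + G²) + T²) = G*T² + (T² + G*(7 + G²)) = T² + G*T² + G*(7 + G²))
c = 5 (c = 9 - (0³ + 2² + 7*0 + 0*2²) = 9 - (0 + 4 + 0 + 0*4) = 9 - (0 + 4 + 0 + 0) = 9 - 1*4 = 9 - 4 = 5)
-449*c = -449*5 = -2245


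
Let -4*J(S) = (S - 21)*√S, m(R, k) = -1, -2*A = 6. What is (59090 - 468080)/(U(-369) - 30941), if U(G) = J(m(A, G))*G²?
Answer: 10123647672/449429470073 + 245029344516*I/449429470073 ≈ 0.022526 + 0.5452*I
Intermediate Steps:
A = -3 (A = -½*6 = -3)
J(S) = -√S*(-21 + S)/4 (J(S) = -(S - 21)*√S/4 = -(-21 + S)*√S/4 = -√S*(-21 + S)/4)
U(G) = 11*I*G²/2 (U(G) = (√(-1)*(21 - 1*(-1))/4)*G² = (I*(21 + 1)/4)*G² = ((¼)*I*22)*G² = (11*I/2)*G² = 11*I*G²/2)
(59090 - 468080)/(U(-369) - 30941) = (59090 - 468080)/((11/2)*I*(-369)² - 30941) = -408990/((11/2)*I*136161 - 30941) = -408990/(1497771*I/2 - 30941) = -408990*4*(-30941 - 1497771*I/2)/2247147350365 = -327192*(-30941 - 1497771*I/2)/449429470073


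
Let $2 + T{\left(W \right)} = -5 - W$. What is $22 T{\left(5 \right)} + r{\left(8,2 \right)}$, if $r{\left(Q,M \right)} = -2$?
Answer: $-266$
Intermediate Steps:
$T{\left(W \right)} = -7 - W$ ($T{\left(W \right)} = -2 - \left(5 + W\right) = -7 - W$)
$22 T{\left(5 \right)} + r{\left(8,2 \right)} = 22 \left(-7 - 5\right) - 2 = 22 \left(-12\right) - 2 = -264 - 2 = -266$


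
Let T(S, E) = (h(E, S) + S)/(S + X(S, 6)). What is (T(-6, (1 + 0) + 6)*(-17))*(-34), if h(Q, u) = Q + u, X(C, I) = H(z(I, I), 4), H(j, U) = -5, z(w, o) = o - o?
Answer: 2890/11 ≈ 262.73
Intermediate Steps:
z(w, o) = 0
X(C, I) = -5
T(S, E) = (E + 2*S)/(-5 + S) (T(S, E) = ((E + S) + S)/(S - 5) = (E + 2*S)/(-5 + S))
(T(-6, (1 + 0) + 6)*(-17))*(-34) = (((((1 + 0) + 6) + 2*(-6))/(-5 - 6))*(-17))*(-34) = ((((1 + 6) - 12)/(-11))*(-17))*(-34) = (-(7 - 12)/11*(-17))*(-34) = (-1/11*(-5)*(-17))*(-34) = ((5/11)*(-17))*(-34) = -85/11*(-34) = 2890/11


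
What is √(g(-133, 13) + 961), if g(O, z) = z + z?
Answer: √987 ≈ 31.417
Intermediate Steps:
g(O, z) = 2*z
√(g(-133, 13) + 961) = √(2*13 + 961) = √(26 + 961) = √987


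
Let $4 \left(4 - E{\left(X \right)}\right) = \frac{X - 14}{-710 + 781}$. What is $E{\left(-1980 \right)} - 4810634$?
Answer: $- \frac{683108463}{142} \approx -4.8106 \cdot 10^{6}$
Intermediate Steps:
$E{\left(X \right)} = \frac{575}{142} - \frac{X}{284}$ ($E{\left(X \right)} = 4 - \frac{\left(X - 14\right) \frac{1}{-710 + 781}}{4} = 4 - \frac{\left(-14 + X\right) \frac{1}{71}}{4} = 4 - \frac{- \frac{14}{71} + \frac{X}{71}}{4} = 4 - \left(- \frac{7}{142} + \frac{X}{284}\right) = \frac{575}{142} - \frac{X}{284}$)
$E{\left(-1980 \right)} - 4810634 = \left(\frac{575}{142} - - \frac{495}{71}\right) - 4810634 = \left(\frac{575}{142} + \frac{495}{71}\right) - 4810634 = \frac{1565}{142} - 4810634 = - \frac{683108463}{142}$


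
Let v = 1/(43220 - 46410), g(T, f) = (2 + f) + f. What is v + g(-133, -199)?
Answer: -1263241/3190 ≈ -396.00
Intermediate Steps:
g(T, f) = 2 + 2*f
v = -1/3190 (v = 1/(-3190) = -1/3190 ≈ -0.00031348)
v + g(-133, -199) = -1/3190 + (2 + 2*(-199)) = -1/3190 + (2 - 398) = -1/3190 - 396 = -1263241/3190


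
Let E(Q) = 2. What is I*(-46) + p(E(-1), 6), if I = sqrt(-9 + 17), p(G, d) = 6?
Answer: 6 - 92*sqrt(2) ≈ -124.11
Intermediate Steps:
I = 2*sqrt(2) (I = sqrt(8) = 2*sqrt(2) ≈ 2.8284)
I*(-46) + p(E(-1), 6) = (2*sqrt(2))*(-46) + 6 = -92*sqrt(2) + 6 = 6 - 92*sqrt(2)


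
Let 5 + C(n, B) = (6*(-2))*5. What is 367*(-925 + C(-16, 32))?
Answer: -363330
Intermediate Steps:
C(n, B) = -65 (C(n, B) = -5 + (6*(-2))*5 = -5 - 12*5 = -5 - 60 = -65)
367*(-925 + C(-16, 32)) = 367*(-925 - 65) = 367*(-990) = -363330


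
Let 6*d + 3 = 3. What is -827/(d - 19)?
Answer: 827/19 ≈ 43.526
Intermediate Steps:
d = 0 (d = -1/2 + (1/6)*3 = -1/2 + 1/2 = 0)
-827/(d - 19) = -827/(0 - 19) = -827/(-19) = -1/19*(-827) = 827/19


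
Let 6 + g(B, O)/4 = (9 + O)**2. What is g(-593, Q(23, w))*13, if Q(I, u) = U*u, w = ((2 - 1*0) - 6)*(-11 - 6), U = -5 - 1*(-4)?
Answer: 180700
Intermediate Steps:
U = -1 (U = -5 + 4 = -1)
w = 68 (w = ((2 + 0) - 6)*(-17) = (2 - 6)*(-17) = -4*(-17) = 68)
Q(I, u) = -u
g(B, O) = -24 + 4*(9 + O)**2
g(-593, Q(23, w))*13 = (-24 + 4*(9 - 1*68)**2)*13 = (-24 + 4*(9 - 68)**2)*13 = (-24 + 4*(-59)**2)*13 = (-24 + 4*3481)*13 = (-24 + 13924)*13 = 13900*13 = 180700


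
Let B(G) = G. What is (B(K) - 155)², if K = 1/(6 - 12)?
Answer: 866761/36 ≈ 24077.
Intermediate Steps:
K = -⅙ (K = 1/(-6) = -⅙ ≈ -0.16667)
(B(K) - 155)² = (-⅙ - 155)² = (-931/6)² = 866761/36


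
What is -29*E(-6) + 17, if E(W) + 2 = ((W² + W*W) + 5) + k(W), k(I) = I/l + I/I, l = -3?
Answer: -2245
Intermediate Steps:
k(I) = 1 - I/3 (k(I) = I/(-3) + I/I = I*(-⅓) + 1 = -I/3 + 1 = 1 - I/3)
E(W) = 4 + 2*W² - W/3 (E(W) = -2 + (((W² + W*W) + 5) + (1 - W/3)) = -2 + (((W² + W²) + 5) + (1 - W/3)) = -2 + ((2*W² + 5) + (1 - W/3)) = -2 + ((5 + 2*W²) + (1 - W/3)) = -2 + (6 + 2*W² - W/3) = 4 + 2*W² - W/3)
-29*E(-6) + 17 = -29*(4 + 2*(-6)² - ⅓*(-6)) + 17 = -29*(4 + 2*36 + 2) + 17 = -29*(4 + 72 + 2) + 17 = -29*78 + 17 = -2262 + 17 = -2245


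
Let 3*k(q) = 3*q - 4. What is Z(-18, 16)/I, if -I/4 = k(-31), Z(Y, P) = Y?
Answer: -27/194 ≈ -0.13918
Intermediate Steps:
k(q) = -4/3 + q (k(q) = (3*q - 4)/3 = (-4 + 3*q)/3 = -4/3 + q)
I = 388/3 (I = -4*(-4/3 - 31) = -4*(-97/3) = 388/3 ≈ 129.33)
Z(-18, 16)/I = -18/388/3 = -18*3/388 = -27/194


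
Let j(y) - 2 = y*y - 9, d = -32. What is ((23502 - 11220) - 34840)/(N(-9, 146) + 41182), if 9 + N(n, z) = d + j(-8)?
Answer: -11279/20599 ≈ -0.54755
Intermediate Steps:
j(y) = -7 + y² (j(y) = 2 + (y*y - 9) = 2 + (y² - 9) = 2 + (-9 + y²) = -7 + y²)
N(n, z) = 16 (N(n, z) = -9 + (-32 + (-7 + (-8)²)) = -9 + (-32 + (-7 + 64)) = -9 + (-32 + 57) = -9 + 25 = 16)
((23502 - 11220) - 34840)/(N(-9, 146) + 41182) = ((23502 - 11220) - 34840)/(16 + 41182) = (12282 - 34840)/41198 = -22558*1/41198 = -11279/20599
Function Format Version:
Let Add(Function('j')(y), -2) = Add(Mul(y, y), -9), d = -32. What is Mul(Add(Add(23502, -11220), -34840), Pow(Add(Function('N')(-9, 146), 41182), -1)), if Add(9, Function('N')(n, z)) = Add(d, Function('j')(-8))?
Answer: Rational(-11279, 20599) ≈ -0.54755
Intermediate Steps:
Function('j')(y) = Add(-7, Pow(y, 2)) (Function('j')(y) = Add(2, Add(Mul(y, y), -9)) = Add(2, Add(Pow(y, 2), -9)) = Add(2, Add(-9, Pow(y, 2))) = Add(-7, Pow(y, 2)))
Function('N')(n, z) = 16 (Function('N')(n, z) = Add(-9, Add(-32, Add(-7, Pow(-8, 2)))) = Add(-9, Add(-32, Add(-7, 64))) = Add(-9, Add(-32, 57)) = Add(-9, 25) = 16)
Mul(Add(Add(23502, -11220), -34840), Pow(Add(Function('N')(-9, 146), 41182), -1)) = Mul(Add(Add(23502, -11220), -34840), Pow(Add(16, 41182), -1)) = Mul(Add(12282, -34840), Pow(41198, -1)) = Mul(-22558, Rational(1, 41198)) = Rational(-11279, 20599)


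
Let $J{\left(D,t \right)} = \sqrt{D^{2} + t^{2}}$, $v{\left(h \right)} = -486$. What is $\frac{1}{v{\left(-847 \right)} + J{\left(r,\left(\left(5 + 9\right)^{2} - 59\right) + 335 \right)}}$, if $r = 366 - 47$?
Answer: $\frac{486}{88349} + \frac{\sqrt{324545}}{88349} \approx 0.011949$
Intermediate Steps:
$r = 319$ ($r = 366 - 47 = 319$)
$\frac{1}{v{\left(-847 \right)} + J{\left(r,\left(\left(5 + 9\right)^{2} - 59\right) + 335 \right)}} = \frac{1}{-486 + \sqrt{319^{2} + \left(\left(\left(5 + 9\right)^{2} - 59\right) + 335\right)^{2}}} = \frac{1}{-486 + \sqrt{101761 + \left(\left(14^{2} - 59\right) + 335\right)^{2}}} = \frac{1}{-486 + \sqrt{101761 + \left(\left(196 - 59\right) + 335\right)^{2}}} = \frac{1}{-486 + \sqrt{101761 + \left(137 + 335\right)^{2}}} = \frac{1}{-486 + \sqrt{101761 + 472^{2}}} = \frac{1}{-486 + \sqrt{101761 + 222784}} = \frac{1}{-486 + \sqrt{324545}}$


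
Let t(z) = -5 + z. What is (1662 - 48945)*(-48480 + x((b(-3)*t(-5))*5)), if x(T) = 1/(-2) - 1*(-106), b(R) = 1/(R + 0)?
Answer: 4574582967/2 ≈ 2.2873e+9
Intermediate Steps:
b(R) = 1/R
x(T) = 211/2 (x(T) = -½ + 106 = 211/2)
(1662 - 48945)*(-48480 + x((b(-3)*t(-5))*5)) = (1662 - 48945)*(-48480 + 211/2) = -47283*(-96749/2) = 4574582967/2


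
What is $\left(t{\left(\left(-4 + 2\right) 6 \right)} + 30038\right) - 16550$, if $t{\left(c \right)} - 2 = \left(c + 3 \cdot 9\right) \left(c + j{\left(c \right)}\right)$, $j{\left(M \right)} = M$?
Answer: $13130$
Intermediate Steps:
$t{\left(c \right)} = 2 + 2 c \left(27 + c\right)$ ($t{\left(c \right)} = 2 + \left(c + 3 \cdot 9\right) \left(c + c\right) = 2 + \left(c + 27\right) 2 c = 2 + \left(27 + c\right) 2 c = 2 + 2 c \left(27 + c\right)$)
$\left(t{\left(\left(-4 + 2\right) 6 \right)} + 30038\right) - 16550 = \left(\left(2 + 2 \left(\left(-4 + 2\right) 6\right)^{2} + 54 \left(-4 + 2\right) 6\right) + 30038\right) - 16550 = \left(\left(2 + 2 \left(\left(-2\right) 6\right)^{2} + 54 \left(\left(-2\right) 6\right)\right) + 30038\right) - 16550 = \left(\left(2 + 2 \left(-12\right)^{2} + 54 \left(-12\right)\right) + 30038\right) - 16550 = \left(\left(2 + 2 \cdot 144 - 648\right) + 30038\right) - 16550 = \left(\left(2 + 288 - 648\right) + 30038\right) - 16550 = \left(-358 + 30038\right) - 16550 = 29680 - 16550 = 13130$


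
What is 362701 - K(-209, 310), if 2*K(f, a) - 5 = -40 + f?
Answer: 362823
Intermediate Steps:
K(f, a) = -35/2 + f/2 (K(f, a) = 5/2 + (-40 + f)/2 = 5/2 + (-20 + f/2) = -35/2 + f/2)
362701 - K(-209, 310) = 362701 - (-35/2 + (½)*(-209)) = 362701 - (-35/2 - 209/2) = 362701 - 1*(-122) = 362701 + 122 = 362823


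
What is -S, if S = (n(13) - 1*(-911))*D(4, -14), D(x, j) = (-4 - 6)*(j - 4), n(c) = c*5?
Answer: -175680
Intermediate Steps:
n(c) = 5*c
D(x, j) = 40 - 10*j (D(x, j) = -10*(-4 + j) = 40 - 10*j)
S = 175680 (S = (5*13 - 1*(-911))*(40 - 10*(-14)) = (65 + 911)*(40 + 140) = 976*180 = 175680)
-S = -1*175680 = -175680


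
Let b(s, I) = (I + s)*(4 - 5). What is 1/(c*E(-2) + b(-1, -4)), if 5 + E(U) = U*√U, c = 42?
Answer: I/(-205*I + 84*√2) ≈ -0.0036518 + 0.0021161*I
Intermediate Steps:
b(s, I) = -I - s (b(s, I) = (I + s)*(-1) = -I - s)
E(U) = -5 + U^(3/2) (E(U) = -5 + U*√U = -5 + U^(3/2))
1/(c*E(-2) + b(-1, -4)) = 1/(42*(-5 + (-2)^(3/2)) + (-1*(-4) - 1*(-1))) = 1/(42*(-5 - 2*I*√2) + (4 + 1)) = 1/((-210 - 84*I*√2) + 5) = 1/(-205 - 84*I*√2)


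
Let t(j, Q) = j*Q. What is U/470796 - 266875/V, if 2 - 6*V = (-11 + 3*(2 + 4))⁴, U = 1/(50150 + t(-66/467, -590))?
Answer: 17684843347985170333/26495512375839960 ≈ 667.47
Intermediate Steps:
t(j, Q) = Q*j
U = 467/23458990 (U = 1/(50150 - (-38940)/467) = 1/(50150 - 590*(-66/467)) = 1/(50150 + 38940/467) = 1/(23458990/467) = 467/23458990 ≈ 1.9907e-5)
V = -2399/6 (V = ⅓ - (-11 + 3*(2 + 4))⁴/6 = ⅓ - (-11 + 3*6)⁴/6 = ⅓ - (-11 + 18)⁴/6 = ⅓ - ⅙*7⁴ = ⅓ - ⅙*2401 = ⅓ - 2401/6 = -2399/6 ≈ -399.83)
U/470796 - 266875/V = (467/23458990)/470796 - 266875/(-2399/6) = (467/23458990)*(1/470796) - 266875*(-6/2399) = 467/11044398656040 + 1601250/2399 = 17684843347985170333/26495512375839960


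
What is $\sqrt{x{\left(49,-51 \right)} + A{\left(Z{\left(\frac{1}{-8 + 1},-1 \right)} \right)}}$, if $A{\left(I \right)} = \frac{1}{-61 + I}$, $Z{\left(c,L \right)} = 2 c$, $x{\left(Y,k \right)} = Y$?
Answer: $\frac{\sqrt{9015006}}{429} \approx 6.9988$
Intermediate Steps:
$\sqrt{x{\left(49,-51 \right)} + A{\left(Z{\left(\frac{1}{-8 + 1},-1 \right)} \right)}} = \sqrt{49 + \frac{1}{-61 + \frac{2}{-8 + 1}}} = \sqrt{49 + \frac{1}{-61 + \frac{2}{-7}}} = \sqrt{49 + \frac{1}{-61 + 2 \left(- \frac{1}{7}\right)}} = \sqrt{49 + \frac{1}{-61 - \frac{2}{7}}} = \sqrt{49 + \frac{1}{- \frac{429}{7}}} = \sqrt{49 - \frac{7}{429}} = \sqrt{\frac{21014}{429}} = \frac{\sqrt{9015006}}{429}$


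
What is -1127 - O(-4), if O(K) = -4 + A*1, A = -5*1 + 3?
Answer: -1121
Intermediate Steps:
A = -2 (A = -5 + 3 = -2)
O(K) = -6 (O(K) = -4 - 2*1 = -4 - 2 = -6)
-1127 - O(-4) = -1127 - 1*(-6) = -1127 + 6 = -1121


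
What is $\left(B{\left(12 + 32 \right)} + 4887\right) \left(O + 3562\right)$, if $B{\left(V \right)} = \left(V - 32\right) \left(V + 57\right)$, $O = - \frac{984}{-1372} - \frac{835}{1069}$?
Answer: $\frac{7965564935877}{366667} \approx 2.1724 \cdot 10^{7}$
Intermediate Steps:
$O = - \frac{23431}{366667}$ ($O = \left(-984\right) \left(- \frac{1}{1372}\right) - \frac{835}{1069} = \frac{246}{343} - \frac{835}{1069} = - \frac{23431}{366667} \approx -0.063903$)
$B{\left(V \right)} = \left(-32 + V\right) \left(57 + V\right)$
$\left(B{\left(12 + 32 \right)} + 4887\right) \left(O + 3562\right) = \left(\left(-1824 + \left(12 + 32\right)^{2} + 25 \left(12 + 32\right)\right) + 4887\right) \left(- \frac{23431}{366667} + 3562\right) = \left(\left(-1824 + 44^{2} + 25 \cdot 44\right) + 4887\right) \frac{1306044423}{366667} = \left(\left(-1824 + 1936 + 1100\right) + 4887\right) \frac{1306044423}{366667} = \left(1212 + 4887\right) \frac{1306044423}{366667} = 6099 \cdot \frac{1306044423}{366667} = \frac{7965564935877}{366667}$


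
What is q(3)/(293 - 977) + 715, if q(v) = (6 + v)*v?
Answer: 54337/76 ≈ 714.96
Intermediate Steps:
q(v) = v*(6 + v)
q(3)/(293 - 977) + 715 = (3*(6 + 3))/(293 - 977) + 715 = (3*9)/(-684) + 715 = 27*(-1/684) + 715 = -3/76 + 715 = 54337/76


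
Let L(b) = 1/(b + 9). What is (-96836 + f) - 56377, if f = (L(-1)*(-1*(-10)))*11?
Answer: -612797/4 ≈ -1.5320e+5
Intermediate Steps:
L(b) = 1/(9 + b)
f = 55/4 (f = ((-1*(-10))/(9 - 1))*11 = (10/8)*11 = ((⅛)*10)*11 = (5/4)*11 = 55/4 ≈ 13.750)
(-96836 + f) - 56377 = (-96836 + 55/4) - 56377 = -387289/4 - 56377 = -612797/4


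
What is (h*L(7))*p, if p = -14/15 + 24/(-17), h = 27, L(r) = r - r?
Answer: 0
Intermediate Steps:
L(r) = 0
p = -598/255 (p = -14*1/15 + 24*(-1/17) = -14/15 - 24/17 = -598/255 ≈ -2.3451)
(h*L(7))*p = (27*0)*(-598/255) = 0*(-598/255) = 0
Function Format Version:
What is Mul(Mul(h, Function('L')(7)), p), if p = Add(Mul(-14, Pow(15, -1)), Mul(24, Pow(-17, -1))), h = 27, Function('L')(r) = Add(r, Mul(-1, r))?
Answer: 0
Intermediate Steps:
Function('L')(r) = 0
p = Rational(-598, 255) (p = Add(Mul(-14, Rational(1, 15)), Mul(24, Rational(-1, 17))) = Add(Rational(-14, 15), Rational(-24, 17)) = Rational(-598, 255) ≈ -2.3451)
Mul(Mul(h, Function('L')(7)), p) = Mul(Mul(27, 0), Rational(-598, 255)) = Mul(0, Rational(-598, 255)) = 0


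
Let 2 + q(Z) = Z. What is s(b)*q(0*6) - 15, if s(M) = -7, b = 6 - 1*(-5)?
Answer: -1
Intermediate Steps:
b = 11 (b = 6 + 5 = 11)
q(Z) = -2 + Z
s(b)*q(0*6) - 15 = -7*(-2 + 0*6) - 15 = -7*(-2 + 0) - 15 = -7*(-2) - 15 = 14 - 15 = -1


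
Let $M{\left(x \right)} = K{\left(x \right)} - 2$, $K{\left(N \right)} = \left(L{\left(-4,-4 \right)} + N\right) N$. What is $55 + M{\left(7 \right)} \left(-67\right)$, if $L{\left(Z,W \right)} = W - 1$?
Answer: $-749$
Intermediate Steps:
$L{\left(Z,W \right)} = -1 + W$ ($L{\left(Z,W \right)} = W - 1 = -1 + W$)
$K{\left(N \right)} = N \left(-5 + N\right)$ ($K{\left(N \right)} = \left(\left(-1 - 4\right) + N\right) N = \left(-5 + N\right) N = N \left(-5 + N\right)$)
$M{\left(x \right)} = -2 + x \left(-5 + x\right)$ ($M{\left(x \right)} = x \left(-5 + x\right) - 2 = -2 + x \left(-5 + x\right)$)
$55 + M{\left(7 \right)} \left(-67\right) = 55 + \left(-2 + 7 \left(-5 + 7\right)\right) \left(-67\right) = 55 + \left(-2 + 7 \cdot 2\right) \left(-67\right) = 55 + \left(-2 + 14\right) \left(-67\right) = 55 + 12 \left(-67\right) = 55 - 804 = -749$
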